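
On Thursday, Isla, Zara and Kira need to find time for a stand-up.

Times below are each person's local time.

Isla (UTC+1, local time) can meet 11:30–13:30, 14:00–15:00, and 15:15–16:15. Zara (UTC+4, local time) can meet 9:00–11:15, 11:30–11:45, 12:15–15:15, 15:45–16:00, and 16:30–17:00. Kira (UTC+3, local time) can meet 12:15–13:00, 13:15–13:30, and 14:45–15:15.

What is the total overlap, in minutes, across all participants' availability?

15 minutes

Isla → UTC: 10:30–12:30, 13:00–14:00, 14:15–15:15.
Zara → UTC: 05:00–07:15, 07:30–07:45, 08:15–11:15, 11:45–12:00, 12:30–13:00.
Kira → UTC: 09:15–10:00, 10:15–10:30, 11:45–12:15.
Isla ∩ Zara: 10:30–11:15, 11:45–12:00.
Isla ∩ Zara ∩ Kira: 11:45–12:00.
Total common minutes: 15.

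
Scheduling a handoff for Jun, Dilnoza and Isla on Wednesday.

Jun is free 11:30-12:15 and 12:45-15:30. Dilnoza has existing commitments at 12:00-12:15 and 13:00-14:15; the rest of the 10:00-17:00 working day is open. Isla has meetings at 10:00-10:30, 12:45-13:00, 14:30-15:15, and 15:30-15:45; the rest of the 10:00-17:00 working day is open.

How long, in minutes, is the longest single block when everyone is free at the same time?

Dilnoza free within 10:00–17:00: 10:00–12:00, 12:15–13:00, 14:15–17:00.
Isla free within 10:00–17:00: 10:30–12:45, 13:00–14:30, 15:15–15:30, 15:45–17:00.
Jun ∩ Dilnoza: 11:30–12:00, 12:45–13:00, 14:15–15:30.
Jun ∩ Dilnoza ∩ Isla: 11:30–12:00, 14:15–14:30, 15:15–15:30.
Common window lengths: 30, 15, 15 min; longest is 30.

30 minutes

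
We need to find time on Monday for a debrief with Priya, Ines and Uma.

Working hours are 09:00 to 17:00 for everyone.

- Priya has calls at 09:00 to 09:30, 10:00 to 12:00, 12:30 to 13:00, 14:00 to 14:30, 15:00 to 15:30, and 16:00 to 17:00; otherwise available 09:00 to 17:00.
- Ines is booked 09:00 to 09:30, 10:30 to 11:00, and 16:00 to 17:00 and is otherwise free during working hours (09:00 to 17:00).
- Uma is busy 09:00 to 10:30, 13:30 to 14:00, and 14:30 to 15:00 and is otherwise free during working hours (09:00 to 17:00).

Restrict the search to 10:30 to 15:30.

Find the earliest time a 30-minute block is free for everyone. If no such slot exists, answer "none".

12:00

Priya free within 09:00–17:00: 09:30–10:00, 12:00–12:30, 13:00–14:00, 14:30–15:00, 15:30–16:00.
Ines free within 09:00–17:00: 09:30–10:30, 11:00–16:00.
Uma free within 09:00–17:00: 10:30–13:30, 14:00–14:30, 15:00–17:00.
Priya ∩ Ines: 09:30–10:00, 12:00–12:30, 13:00–14:00, 14:30–15:00, 15:30–16:00.
Priya ∩ Ines ∩ Uma: 12:00–12:30, 13:00–13:30, 15:30–16:00.
Restricted to 10:30–15:30: 12:00–12:30, 13:00–13:30.
Windows ≥ 30 min: 12:00–12:30, 13:00–13:30.
Earliest such window starts at 12:00.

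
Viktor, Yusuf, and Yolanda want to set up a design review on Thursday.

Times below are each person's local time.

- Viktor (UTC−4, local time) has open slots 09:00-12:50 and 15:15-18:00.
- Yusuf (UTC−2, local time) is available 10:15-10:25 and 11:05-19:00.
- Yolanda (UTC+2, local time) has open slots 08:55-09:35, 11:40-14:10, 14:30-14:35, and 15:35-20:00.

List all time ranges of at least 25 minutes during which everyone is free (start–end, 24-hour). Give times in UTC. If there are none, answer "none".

13:35–16:50

Viktor → UTC: 13:00–16:50, 19:15–22:00.
Yusuf → UTC: 12:15–12:25, 13:05–21:00.
Yolanda → UTC: 06:55–07:35, 09:40–12:10, 12:30–12:35, 13:35–18:00.
Viktor ∩ Yusuf: 13:05–16:50, 19:15–21:00.
Viktor ∩ Yusuf ∩ Yolanda: 13:35–16:50.
Windows ≥ 25 min: 13:35–16:50.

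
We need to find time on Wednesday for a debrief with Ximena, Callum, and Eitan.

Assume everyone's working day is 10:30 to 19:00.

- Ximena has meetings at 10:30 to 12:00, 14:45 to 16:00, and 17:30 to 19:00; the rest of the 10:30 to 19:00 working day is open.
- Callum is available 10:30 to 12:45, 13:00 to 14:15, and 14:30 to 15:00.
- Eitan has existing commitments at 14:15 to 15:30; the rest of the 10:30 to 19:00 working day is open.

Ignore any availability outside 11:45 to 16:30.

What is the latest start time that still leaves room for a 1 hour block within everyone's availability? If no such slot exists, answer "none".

13:15

Ximena free within 10:30–19:00: 12:00–14:45, 16:00–17:30.
Eitan free within 10:30–19:00: 10:30–14:15, 15:30–19:00.
Ximena ∩ Callum: 12:00–12:45, 13:00–14:15, 14:30–14:45.
Ximena ∩ Callum ∩ Eitan: 12:00–12:45, 13:00–14:15.
Restricted to 11:45–16:30: 12:00–12:45, 13:00–14:15.
Windows ≥ 60 min: 13:00–14:15.
Latest start in the last window 13:00–14:15 is 14:15 − 60 min = 13:15.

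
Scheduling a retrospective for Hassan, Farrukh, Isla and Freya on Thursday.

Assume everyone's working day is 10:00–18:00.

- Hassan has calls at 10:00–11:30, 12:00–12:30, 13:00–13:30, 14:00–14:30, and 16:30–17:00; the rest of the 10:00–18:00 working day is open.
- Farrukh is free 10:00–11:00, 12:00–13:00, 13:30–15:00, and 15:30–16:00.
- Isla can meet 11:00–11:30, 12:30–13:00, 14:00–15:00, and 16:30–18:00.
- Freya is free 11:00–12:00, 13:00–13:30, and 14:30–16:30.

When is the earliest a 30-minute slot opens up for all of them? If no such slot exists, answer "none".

Hassan free within 10:00–18:00: 11:30–12:00, 12:30–13:00, 13:30–14:00, 14:30–16:30, 17:00–18:00.
Hassan ∩ Farrukh: 12:30–13:00, 13:30–14:00, 14:30–15:00, 15:30–16:00.
Hassan ∩ Farrukh ∩ Isla: 12:30–13:00, 14:30–15:00.
Hassan ∩ Farrukh ∩ Isla ∩ Freya: 14:30–15:00.
Windows ≥ 30 min: 14:30–15:00.
Earliest such window starts at 14:30.

14:30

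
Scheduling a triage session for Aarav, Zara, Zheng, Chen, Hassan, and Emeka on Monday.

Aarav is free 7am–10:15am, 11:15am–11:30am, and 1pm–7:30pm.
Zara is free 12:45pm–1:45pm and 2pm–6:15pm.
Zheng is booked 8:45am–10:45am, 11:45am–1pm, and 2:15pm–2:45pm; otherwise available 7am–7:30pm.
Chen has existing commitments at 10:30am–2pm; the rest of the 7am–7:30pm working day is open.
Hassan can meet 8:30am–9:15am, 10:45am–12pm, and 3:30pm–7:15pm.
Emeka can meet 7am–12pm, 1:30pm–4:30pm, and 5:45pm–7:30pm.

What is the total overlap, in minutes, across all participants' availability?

90 minutes

Zheng free within 07:00–19:30: 07:00–08:45, 10:45–11:45, 13:00–14:15, 14:45–19:30.
Chen free within 07:00–19:30: 07:00–10:30, 14:00–19:30.
Aarav ∩ Zara: 13:00–13:45, 14:00–18:15.
Aarav ∩ Zara ∩ Zheng: 13:00–13:45, 14:00–14:15, 14:45–18:15.
Aarav ∩ Zara ∩ Zheng ∩ Chen: 14:00–14:15, 14:45–18:15.
Aarav ∩ Zara ∩ Zheng ∩ Chen ∩ Hassan: 15:30–18:15.
Aarav ∩ Zara ∩ Zheng ∩ Chen ∩ Hassan ∩ Emeka: 15:30–16:30, 17:45–18:15.
Total common minutes: 60 + 30 = 90.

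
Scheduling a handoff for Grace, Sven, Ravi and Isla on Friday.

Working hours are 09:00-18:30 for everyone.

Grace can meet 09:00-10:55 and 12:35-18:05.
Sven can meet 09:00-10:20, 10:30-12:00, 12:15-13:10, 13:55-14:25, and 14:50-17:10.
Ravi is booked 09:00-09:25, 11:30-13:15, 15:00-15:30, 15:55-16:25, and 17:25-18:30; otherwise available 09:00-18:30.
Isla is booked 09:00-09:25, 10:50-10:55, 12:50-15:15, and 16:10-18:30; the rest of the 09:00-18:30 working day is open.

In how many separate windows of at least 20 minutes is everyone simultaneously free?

3

Ravi free within 09:00–18:30: 09:25–11:30, 13:15–15:00, 15:30–15:55, 16:25–17:25.
Isla free within 09:00–18:30: 09:25–10:50, 10:55–12:50, 15:15–16:10.
Grace ∩ Sven: 09:00–10:20, 10:30–10:55, 12:35–13:10, 13:55–14:25, 14:50–17:10.
Grace ∩ Sven ∩ Ravi: 09:25–10:20, 10:30–10:55, 13:55–14:25, 14:50–15:00, 15:30–15:55, 16:25–17:10.
Grace ∩ Sven ∩ Ravi ∩ Isla: 09:25–10:20, 10:30–10:50, 15:30–15:55.
Windows ≥ 20 min: 09:25–10:20, 10:30–10:50, 15:30–15:55.
That's 3 windows.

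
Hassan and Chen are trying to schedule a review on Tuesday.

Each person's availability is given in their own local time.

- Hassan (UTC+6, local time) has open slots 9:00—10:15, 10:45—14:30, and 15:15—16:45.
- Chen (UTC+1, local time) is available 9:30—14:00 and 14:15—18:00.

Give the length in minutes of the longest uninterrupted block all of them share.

Hassan → UTC: 03:00–04:15, 04:45–08:30, 09:15–10:45.
Chen → UTC: 08:30–13:00, 13:15–17:00.
Hassan ∩ Chen: 09:15–10:45.
Single common window of 90 minutes.

90 minutes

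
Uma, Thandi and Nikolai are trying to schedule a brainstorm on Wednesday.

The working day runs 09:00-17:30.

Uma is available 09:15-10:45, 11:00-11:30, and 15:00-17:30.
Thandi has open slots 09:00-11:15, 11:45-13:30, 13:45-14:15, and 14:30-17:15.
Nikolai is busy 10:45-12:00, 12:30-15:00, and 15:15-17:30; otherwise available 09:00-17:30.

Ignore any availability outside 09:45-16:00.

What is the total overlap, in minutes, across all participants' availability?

Nikolai free within 09:00–17:30: 09:00–10:45, 12:00–12:30, 15:00–15:15.
Uma ∩ Thandi: 09:15–10:45, 11:00–11:15, 15:00–17:15.
Uma ∩ Thandi ∩ Nikolai: 09:15–10:45, 15:00–15:15.
Restricted to 09:45–16:00: 09:45–10:45, 15:00–15:15.
Total common minutes: 60 + 15 = 75.

75 minutes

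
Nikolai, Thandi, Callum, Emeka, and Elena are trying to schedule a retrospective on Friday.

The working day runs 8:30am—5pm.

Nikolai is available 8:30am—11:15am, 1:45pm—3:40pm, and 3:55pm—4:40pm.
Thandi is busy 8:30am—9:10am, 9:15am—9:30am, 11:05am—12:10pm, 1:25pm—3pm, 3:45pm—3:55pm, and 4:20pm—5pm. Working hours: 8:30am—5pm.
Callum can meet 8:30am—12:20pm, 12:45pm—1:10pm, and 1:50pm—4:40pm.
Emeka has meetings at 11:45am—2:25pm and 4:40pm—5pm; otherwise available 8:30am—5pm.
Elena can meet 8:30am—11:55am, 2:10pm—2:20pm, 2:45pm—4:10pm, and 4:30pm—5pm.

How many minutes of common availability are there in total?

Thandi free within 08:30–17:00: 09:10–09:15, 09:30–11:05, 12:10–13:25, 15:00–15:45, 15:55–16:20.
Emeka free within 08:30–17:00: 08:30–11:45, 14:25–16:40.
Nikolai ∩ Thandi: 09:10–09:15, 09:30–11:05, 15:00–15:40, 15:55–16:20.
Nikolai ∩ Thandi ∩ Callum: 09:10–09:15, 09:30–11:05, 15:00–15:40, 15:55–16:20.
Nikolai ∩ Thandi ∩ Callum ∩ Emeka: 09:10–09:15, 09:30–11:05, 15:00–15:40, 15:55–16:20.
Nikolai ∩ Thandi ∩ Callum ∩ Emeka ∩ Elena: 09:10–09:15, 09:30–11:05, 15:00–15:40, 15:55–16:10.
Total common minutes: 5 + 95 + 40 + 15 = 155.

155 minutes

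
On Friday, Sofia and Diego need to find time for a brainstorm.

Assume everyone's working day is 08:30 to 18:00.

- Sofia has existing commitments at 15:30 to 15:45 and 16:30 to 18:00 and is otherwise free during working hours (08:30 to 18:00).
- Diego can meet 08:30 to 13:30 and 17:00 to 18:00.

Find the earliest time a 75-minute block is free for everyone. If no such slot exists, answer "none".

Sofia free within 08:30–18:00: 08:30–15:30, 15:45–16:30.
Sofia ∩ Diego: 08:30–13:30.
Windows ≥ 75 min: 08:30–13:30.
Earliest such window starts at 08:30.

08:30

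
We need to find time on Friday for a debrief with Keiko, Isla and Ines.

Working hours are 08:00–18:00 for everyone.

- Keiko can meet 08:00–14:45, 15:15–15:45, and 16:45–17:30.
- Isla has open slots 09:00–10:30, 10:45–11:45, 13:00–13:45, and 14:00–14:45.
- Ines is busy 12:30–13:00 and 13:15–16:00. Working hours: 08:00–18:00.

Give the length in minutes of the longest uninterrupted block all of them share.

Ines free within 08:00–18:00: 08:00–12:30, 13:00–13:15, 16:00–18:00.
Keiko ∩ Isla: 09:00–10:30, 10:45–11:45, 13:00–13:45, 14:00–14:45.
Keiko ∩ Isla ∩ Ines: 09:00–10:30, 10:45–11:45, 13:00–13:15.
Common window lengths: 90, 60, 15 min; longest is 90.

90 minutes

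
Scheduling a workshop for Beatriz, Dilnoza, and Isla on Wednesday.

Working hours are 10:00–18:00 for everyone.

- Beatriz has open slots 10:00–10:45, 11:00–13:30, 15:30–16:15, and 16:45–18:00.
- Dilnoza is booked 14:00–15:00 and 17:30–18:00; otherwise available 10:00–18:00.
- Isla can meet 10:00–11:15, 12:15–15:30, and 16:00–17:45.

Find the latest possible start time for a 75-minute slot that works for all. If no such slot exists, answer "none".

Dilnoza free within 10:00–18:00: 10:00–14:00, 15:00–17:30.
Beatriz ∩ Dilnoza: 10:00–10:45, 11:00–13:30, 15:30–16:15, 16:45–17:30.
Beatriz ∩ Dilnoza ∩ Isla: 10:00–10:45, 11:00–11:15, 12:15–13:30, 16:00–16:15, 16:45–17:30.
Windows ≥ 75 min: 12:15–13:30.
Latest start in the last window 12:15–13:30 is 13:30 − 75 min = 12:15.

12:15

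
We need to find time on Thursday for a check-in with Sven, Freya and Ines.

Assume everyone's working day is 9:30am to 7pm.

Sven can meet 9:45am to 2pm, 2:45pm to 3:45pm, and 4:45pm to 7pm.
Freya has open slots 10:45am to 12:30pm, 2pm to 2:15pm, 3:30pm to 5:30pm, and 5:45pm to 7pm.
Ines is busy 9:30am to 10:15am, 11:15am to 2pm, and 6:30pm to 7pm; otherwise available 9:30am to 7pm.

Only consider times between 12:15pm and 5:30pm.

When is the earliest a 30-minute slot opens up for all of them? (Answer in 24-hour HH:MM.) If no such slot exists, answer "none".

Ines free within 09:30–19:00: 10:15–11:15, 14:00–18:30.
Sven ∩ Freya: 10:45–12:30, 15:30–15:45, 16:45–17:30, 17:45–19:00.
Sven ∩ Freya ∩ Ines: 10:45–11:15, 15:30–15:45, 16:45–17:30, 17:45–18:30.
Restricted to 12:15–17:30: 15:30–15:45, 16:45–17:30.
Windows ≥ 30 min: 16:45–17:30.
Earliest such window starts at 16:45.

16:45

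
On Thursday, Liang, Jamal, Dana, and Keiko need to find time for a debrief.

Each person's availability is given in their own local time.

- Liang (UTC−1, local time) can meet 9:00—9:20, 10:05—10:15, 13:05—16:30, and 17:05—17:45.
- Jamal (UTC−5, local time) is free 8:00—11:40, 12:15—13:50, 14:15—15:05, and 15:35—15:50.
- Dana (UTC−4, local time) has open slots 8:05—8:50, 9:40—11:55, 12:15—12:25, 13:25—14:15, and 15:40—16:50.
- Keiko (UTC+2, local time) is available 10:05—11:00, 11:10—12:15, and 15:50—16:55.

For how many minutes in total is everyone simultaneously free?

50 minutes

Liang → UTC: 10:00–10:20, 11:05–11:15, 14:05–17:30, 18:05–18:45.
Jamal → UTC: 13:00–16:40, 17:15–18:50, 19:15–20:05, 20:35–20:50.
Dana → UTC: 12:05–12:50, 13:40–15:55, 16:15–16:25, 17:25–18:15, 19:40–20:50.
Keiko → UTC: 08:05–09:00, 09:10–10:15, 13:50–14:55.
Liang ∩ Jamal: 14:05–16:40, 17:15–17:30, 18:05–18:45.
Liang ∩ Jamal ∩ Dana: 14:05–15:55, 16:15–16:25, 17:25–17:30, 18:05–18:15.
Liang ∩ Jamal ∩ Dana ∩ Keiko: 14:05–14:55.
Total common minutes: 50.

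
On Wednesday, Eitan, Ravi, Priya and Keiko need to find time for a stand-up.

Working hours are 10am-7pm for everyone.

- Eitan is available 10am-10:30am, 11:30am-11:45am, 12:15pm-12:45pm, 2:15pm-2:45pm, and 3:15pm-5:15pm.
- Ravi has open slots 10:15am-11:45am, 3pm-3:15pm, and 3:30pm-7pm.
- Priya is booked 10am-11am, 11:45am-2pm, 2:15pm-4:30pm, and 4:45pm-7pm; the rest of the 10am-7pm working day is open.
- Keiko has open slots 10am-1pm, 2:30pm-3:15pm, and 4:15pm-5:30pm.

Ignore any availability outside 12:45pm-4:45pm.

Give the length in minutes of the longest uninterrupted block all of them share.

Priya free within 10:00–19:00: 11:00–11:45, 14:00–14:15, 16:30–16:45.
Eitan ∩ Ravi: 10:15–10:30, 11:30–11:45, 15:30–17:15.
Eitan ∩ Ravi ∩ Priya: 11:30–11:45, 16:30–16:45.
Eitan ∩ Ravi ∩ Priya ∩ Keiko: 11:30–11:45, 16:30–16:45.
Restricted to 12:45–16:45: 16:30–16:45.
Single common window of 15 minutes.

15 minutes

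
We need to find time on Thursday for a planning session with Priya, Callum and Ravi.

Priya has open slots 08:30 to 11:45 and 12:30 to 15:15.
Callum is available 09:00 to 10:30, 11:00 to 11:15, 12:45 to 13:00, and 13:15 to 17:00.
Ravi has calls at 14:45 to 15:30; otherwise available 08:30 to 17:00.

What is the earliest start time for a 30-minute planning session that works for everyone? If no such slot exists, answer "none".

Ravi free within 08:30–17:00: 08:30–14:45, 15:30–17:00.
Priya ∩ Callum: 09:00–10:30, 11:00–11:15, 12:45–13:00, 13:15–15:15.
Priya ∩ Callum ∩ Ravi: 09:00–10:30, 11:00–11:15, 12:45–13:00, 13:15–14:45.
Windows ≥ 30 min: 09:00–10:30, 13:15–14:45.
Earliest such window starts at 09:00.

09:00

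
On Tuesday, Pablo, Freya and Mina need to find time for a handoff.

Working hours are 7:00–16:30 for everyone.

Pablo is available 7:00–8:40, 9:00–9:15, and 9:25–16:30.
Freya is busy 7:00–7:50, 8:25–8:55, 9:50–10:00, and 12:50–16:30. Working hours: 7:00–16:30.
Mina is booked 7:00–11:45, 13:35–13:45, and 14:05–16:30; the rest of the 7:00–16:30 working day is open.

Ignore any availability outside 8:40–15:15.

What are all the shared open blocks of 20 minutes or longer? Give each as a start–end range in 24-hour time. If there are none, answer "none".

Freya free within 07:00–16:30: 07:50–08:25, 08:55–09:50, 10:00–12:50.
Mina free within 07:00–16:30: 11:45–13:35, 13:45–14:05.
Pablo ∩ Freya: 07:50–08:25, 09:00–09:15, 09:25–09:50, 10:00–12:50.
Pablo ∩ Freya ∩ Mina: 11:45–12:50.
Restricted to 08:40–15:15: 11:45–12:50.
Windows ≥ 20 min: 11:45–12:50.

11:45–12:50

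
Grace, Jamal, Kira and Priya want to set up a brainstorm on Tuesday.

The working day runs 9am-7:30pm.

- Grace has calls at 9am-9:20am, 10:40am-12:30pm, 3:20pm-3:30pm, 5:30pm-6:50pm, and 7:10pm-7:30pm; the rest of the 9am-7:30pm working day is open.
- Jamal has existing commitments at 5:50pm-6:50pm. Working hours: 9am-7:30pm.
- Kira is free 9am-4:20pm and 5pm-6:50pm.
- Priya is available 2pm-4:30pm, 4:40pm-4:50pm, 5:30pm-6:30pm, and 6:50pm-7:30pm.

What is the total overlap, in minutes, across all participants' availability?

130 minutes

Grace free within 09:00–19:30: 09:20–10:40, 12:30–15:20, 15:30–17:30, 18:50–19:10.
Jamal free within 09:00–19:30: 09:00–17:50, 18:50–19:30.
Grace ∩ Jamal: 09:20–10:40, 12:30–15:20, 15:30–17:30, 18:50–19:10.
Grace ∩ Jamal ∩ Kira: 09:20–10:40, 12:30–15:20, 15:30–16:20, 17:00–17:30.
Grace ∩ Jamal ∩ Kira ∩ Priya: 14:00–15:20, 15:30–16:20.
Total common minutes: 80 + 50 = 130.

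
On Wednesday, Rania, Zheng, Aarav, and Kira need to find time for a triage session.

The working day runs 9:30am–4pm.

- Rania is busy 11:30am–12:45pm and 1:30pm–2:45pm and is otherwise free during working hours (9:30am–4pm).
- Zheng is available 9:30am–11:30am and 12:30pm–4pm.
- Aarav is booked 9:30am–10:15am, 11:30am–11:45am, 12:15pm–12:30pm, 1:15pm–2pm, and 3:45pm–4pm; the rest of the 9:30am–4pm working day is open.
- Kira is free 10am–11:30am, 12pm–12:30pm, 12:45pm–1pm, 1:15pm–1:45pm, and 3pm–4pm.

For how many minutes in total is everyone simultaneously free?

135 minutes

Rania free within 09:30–16:00: 09:30–11:30, 12:45–13:30, 14:45–16:00.
Aarav free within 09:30–16:00: 10:15–11:30, 11:45–12:15, 12:30–13:15, 14:00–15:45.
Rania ∩ Zheng: 09:30–11:30, 12:45–13:30, 14:45–16:00.
Rania ∩ Zheng ∩ Aarav: 10:15–11:30, 12:45–13:15, 14:45–15:45.
Rania ∩ Zheng ∩ Aarav ∩ Kira: 10:15–11:30, 12:45–13:00, 15:00–15:45.
Total common minutes: 75 + 15 + 45 = 135.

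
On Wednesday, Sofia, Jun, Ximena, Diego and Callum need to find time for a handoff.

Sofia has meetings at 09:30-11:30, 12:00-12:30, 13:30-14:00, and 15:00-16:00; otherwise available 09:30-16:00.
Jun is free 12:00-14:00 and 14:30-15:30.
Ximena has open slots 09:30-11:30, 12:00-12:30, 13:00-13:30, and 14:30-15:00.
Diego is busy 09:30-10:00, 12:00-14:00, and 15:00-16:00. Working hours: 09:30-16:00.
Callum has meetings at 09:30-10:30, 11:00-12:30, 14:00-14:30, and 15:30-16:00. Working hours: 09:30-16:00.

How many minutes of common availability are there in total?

Sofia free within 09:30–16:00: 11:30–12:00, 12:30–13:30, 14:00–15:00.
Diego free within 09:30–16:00: 10:00–12:00, 14:00–15:00.
Callum free within 09:30–16:00: 10:30–11:00, 12:30–14:00, 14:30–15:30.
Sofia ∩ Jun: 12:30–13:30, 14:30–15:00.
Sofia ∩ Jun ∩ Ximena: 13:00–13:30, 14:30–15:00.
Sofia ∩ Jun ∩ Ximena ∩ Diego: 14:30–15:00.
Sofia ∩ Jun ∩ Ximena ∩ Diego ∩ Callum: 14:30–15:00.
Total common minutes: 30.

30 minutes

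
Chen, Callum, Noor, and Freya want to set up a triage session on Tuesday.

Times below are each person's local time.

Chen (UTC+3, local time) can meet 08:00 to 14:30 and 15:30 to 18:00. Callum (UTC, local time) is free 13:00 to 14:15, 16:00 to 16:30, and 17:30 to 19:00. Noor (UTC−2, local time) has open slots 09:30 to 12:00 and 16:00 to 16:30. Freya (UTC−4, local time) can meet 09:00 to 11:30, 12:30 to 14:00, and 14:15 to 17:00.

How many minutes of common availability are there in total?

Chen → UTC: 05:00–11:30, 12:30–15:00.
Callum → UTC: 13:00–14:15, 16:00–16:30, 17:30–19:00.
Noor → UTC: 11:30–14:00, 18:00–18:30.
Freya → UTC: 13:00–15:30, 16:30–18:00, 18:15–21:00.
Chen ∩ Callum: 13:00–14:15.
Chen ∩ Callum ∩ Noor: 13:00–14:00.
Chen ∩ Callum ∩ Noor ∩ Freya: 13:00–14:00.
Total common minutes: 60.

60 minutes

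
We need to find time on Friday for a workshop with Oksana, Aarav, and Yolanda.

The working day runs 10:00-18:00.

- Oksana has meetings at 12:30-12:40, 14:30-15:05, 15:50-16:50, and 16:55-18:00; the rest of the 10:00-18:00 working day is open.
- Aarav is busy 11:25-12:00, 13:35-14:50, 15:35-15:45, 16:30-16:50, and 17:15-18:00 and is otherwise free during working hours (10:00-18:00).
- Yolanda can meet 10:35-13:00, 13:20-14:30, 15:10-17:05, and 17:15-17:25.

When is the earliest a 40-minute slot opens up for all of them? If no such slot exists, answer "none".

Oksana free within 10:00–18:00: 10:00–12:30, 12:40–14:30, 15:05–15:50, 16:50–16:55.
Aarav free within 10:00–18:00: 10:00–11:25, 12:00–13:35, 14:50–15:35, 15:45–16:30, 16:50–17:15.
Oksana ∩ Aarav: 10:00–11:25, 12:00–12:30, 12:40–13:35, 15:05–15:35, 15:45–15:50, 16:50–16:55.
Oksana ∩ Aarav ∩ Yolanda: 10:35–11:25, 12:00–12:30, 12:40–13:00, 13:20–13:35, 15:10–15:35, 15:45–15:50, 16:50–16:55.
Windows ≥ 40 min: 10:35–11:25.
Earliest such window starts at 10:35.

10:35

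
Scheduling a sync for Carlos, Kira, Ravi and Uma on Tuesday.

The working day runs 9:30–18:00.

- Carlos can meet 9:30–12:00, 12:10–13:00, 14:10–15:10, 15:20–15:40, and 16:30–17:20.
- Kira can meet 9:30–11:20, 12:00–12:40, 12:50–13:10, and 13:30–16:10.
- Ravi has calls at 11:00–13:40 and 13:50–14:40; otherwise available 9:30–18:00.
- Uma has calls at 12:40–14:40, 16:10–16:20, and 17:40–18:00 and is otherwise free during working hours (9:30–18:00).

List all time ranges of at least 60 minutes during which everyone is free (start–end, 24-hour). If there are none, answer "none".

Ravi free within 09:30–18:00: 09:30–11:00, 13:40–13:50, 14:40–18:00.
Uma free within 09:30–18:00: 09:30–12:40, 14:40–16:10, 16:20–17:40.
Carlos ∩ Kira: 09:30–11:20, 12:10–12:40, 12:50–13:00, 14:10–15:10, 15:20–15:40.
Carlos ∩ Kira ∩ Ravi: 09:30–11:00, 14:40–15:10, 15:20–15:40.
Carlos ∩ Kira ∩ Ravi ∩ Uma: 09:30–11:00, 14:40–15:10, 15:20–15:40.
Windows ≥ 60 min: 09:30–11:00.

09:30–11:00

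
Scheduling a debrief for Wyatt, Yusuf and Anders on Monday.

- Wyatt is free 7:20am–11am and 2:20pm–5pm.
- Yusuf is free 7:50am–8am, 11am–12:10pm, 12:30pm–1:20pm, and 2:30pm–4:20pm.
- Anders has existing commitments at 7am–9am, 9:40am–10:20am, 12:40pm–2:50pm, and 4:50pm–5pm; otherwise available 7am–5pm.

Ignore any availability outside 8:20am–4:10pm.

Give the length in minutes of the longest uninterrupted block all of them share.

Anders free within 07:00–17:00: 09:00–09:40, 10:20–12:40, 14:50–16:50.
Wyatt ∩ Yusuf: 07:50–08:00, 14:30–16:20.
Wyatt ∩ Yusuf ∩ Anders: 14:50–16:20.
Restricted to 08:20–16:10: 14:50–16:10.
Single common window of 80 minutes.

80 minutes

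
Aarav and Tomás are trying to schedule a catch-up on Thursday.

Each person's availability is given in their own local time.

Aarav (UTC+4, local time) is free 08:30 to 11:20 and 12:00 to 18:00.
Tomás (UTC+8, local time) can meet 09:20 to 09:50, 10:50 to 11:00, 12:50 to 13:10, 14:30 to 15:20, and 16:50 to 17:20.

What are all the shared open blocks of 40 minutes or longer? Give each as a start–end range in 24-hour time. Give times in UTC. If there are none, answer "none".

Aarav → UTC: 04:30–07:20, 08:00–14:00.
Tomás → UTC: 01:20–01:50, 02:50–03:00, 04:50–05:10, 06:30–07:20, 08:50–09:20.
Aarav ∩ Tomás: 04:50–05:10, 06:30–07:20, 08:50–09:20.
Windows ≥ 40 min: 06:30–07:20.

06:30–07:20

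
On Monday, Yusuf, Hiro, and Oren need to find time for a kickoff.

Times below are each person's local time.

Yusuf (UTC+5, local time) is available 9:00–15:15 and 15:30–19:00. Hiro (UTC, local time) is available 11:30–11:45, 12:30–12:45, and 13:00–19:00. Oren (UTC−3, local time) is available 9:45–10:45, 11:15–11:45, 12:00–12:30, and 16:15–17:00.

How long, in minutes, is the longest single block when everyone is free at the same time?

Yusuf → UTC: 04:00–10:15, 10:30–14:00.
Hiro → UTC: 11:30–11:45, 12:30–12:45, 13:00–19:00.
Oren → UTC: 12:45–13:45, 14:15–14:45, 15:00–15:30, 19:15–20:00.
Yusuf ∩ Hiro: 11:30–11:45, 12:30–12:45, 13:00–14:00.
Yusuf ∩ Hiro ∩ Oren: 13:00–13:45.
Single common window of 45 minutes.

45 minutes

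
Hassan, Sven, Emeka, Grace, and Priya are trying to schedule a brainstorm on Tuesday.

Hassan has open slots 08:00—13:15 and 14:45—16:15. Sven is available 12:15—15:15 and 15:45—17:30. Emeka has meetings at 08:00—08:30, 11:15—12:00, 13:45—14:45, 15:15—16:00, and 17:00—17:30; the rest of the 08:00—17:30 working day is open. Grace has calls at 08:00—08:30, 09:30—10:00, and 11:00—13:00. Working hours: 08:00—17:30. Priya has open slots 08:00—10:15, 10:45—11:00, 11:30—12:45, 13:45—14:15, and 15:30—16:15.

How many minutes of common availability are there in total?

15 minutes

Emeka free within 08:00–17:30: 08:30–11:15, 12:00–13:45, 14:45–15:15, 16:00–17:00.
Grace free within 08:00–17:30: 08:30–09:30, 10:00–11:00, 13:00–17:30.
Hassan ∩ Sven: 12:15–13:15, 14:45–15:15, 15:45–16:15.
Hassan ∩ Sven ∩ Emeka: 12:15–13:15, 14:45–15:15, 16:00–16:15.
Hassan ∩ Sven ∩ Emeka ∩ Grace: 13:00–13:15, 14:45–15:15, 16:00–16:15.
Hassan ∩ Sven ∩ Emeka ∩ Grace ∩ Priya: 16:00–16:15.
Total common minutes: 15.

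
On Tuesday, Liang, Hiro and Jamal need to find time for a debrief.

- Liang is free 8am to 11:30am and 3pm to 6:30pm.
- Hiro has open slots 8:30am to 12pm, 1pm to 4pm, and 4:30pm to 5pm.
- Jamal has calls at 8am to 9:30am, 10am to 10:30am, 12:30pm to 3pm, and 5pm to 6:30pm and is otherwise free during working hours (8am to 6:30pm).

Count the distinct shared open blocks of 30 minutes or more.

Jamal free within 08:00–18:30: 09:30–10:00, 10:30–12:30, 15:00–17:00.
Liang ∩ Hiro: 08:30–11:30, 15:00–16:00, 16:30–17:00.
Liang ∩ Hiro ∩ Jamal: 09:30–10:00, 10:30–11:30, 15:00–16:00, 16:30–17:00.
Windows ≥ 30 min: 09:30–10:00, 10:30–11:30, 15:00–16:00, 16:30–17:00.
That's 4 windows.

4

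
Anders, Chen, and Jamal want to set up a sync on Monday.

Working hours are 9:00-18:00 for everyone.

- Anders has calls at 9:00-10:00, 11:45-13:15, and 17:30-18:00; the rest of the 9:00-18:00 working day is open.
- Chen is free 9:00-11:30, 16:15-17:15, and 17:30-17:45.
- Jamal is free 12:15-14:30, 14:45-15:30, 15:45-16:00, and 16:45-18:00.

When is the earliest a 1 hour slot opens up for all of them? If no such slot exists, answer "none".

none

Anders free within 09:00–18:00: 10:00–11:45, 13:15–17:30.
Anders ∩ Chen: 10:00–11:30, 16:15–17:15.
Anders ∩ Chen ∩ Jamal: 16:45–17:15.
Windows ≥ 60 min: (none).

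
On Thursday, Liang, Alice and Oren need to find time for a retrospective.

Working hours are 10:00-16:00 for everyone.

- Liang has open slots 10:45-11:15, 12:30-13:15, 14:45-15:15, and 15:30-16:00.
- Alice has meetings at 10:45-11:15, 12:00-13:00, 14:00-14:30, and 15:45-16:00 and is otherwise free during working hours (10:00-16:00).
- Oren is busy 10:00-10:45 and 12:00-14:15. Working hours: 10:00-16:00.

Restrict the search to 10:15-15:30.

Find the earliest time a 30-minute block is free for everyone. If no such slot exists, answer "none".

Alice free within 10:00–16:00: 10:00–10:45, 11:15–12:00, 13:00–14:00, 14:30–15:45.
Oren free within 10:00–16:00: 10:45–12:00, 14:15–16:00.
Liang ∩ Alice: 13:00–13:15, 14:45–15:15, 15:30–15:45.
Liang ∩ Alice ∩ Oren: 14:45–15:15, 15:30–15:45.
Restricted to 10:15–15:30: 14:45–15:15.
Windows ≥ 30 min: 14:45–15:15.
Earliest such window starts at 14:45.

14:45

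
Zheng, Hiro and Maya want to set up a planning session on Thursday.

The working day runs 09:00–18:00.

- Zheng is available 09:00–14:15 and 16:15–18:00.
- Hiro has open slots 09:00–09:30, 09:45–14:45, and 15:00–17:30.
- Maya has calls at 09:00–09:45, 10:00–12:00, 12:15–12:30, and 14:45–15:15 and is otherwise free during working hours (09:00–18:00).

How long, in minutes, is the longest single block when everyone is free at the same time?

Maya free within 09:00–18:00: 09:45–10:00, 12:00–12:15, 12:30–14:45, 15:15–18:00.
Zheng ∩ Hiro: 09:00–09:30, 09:45–14:15, 16:15–17:30.
Zheng ∩ Hiro ∩ Maya: 09:45–10:00, 12:00–12:15, 12:30–14:15, 16:15–17:30.
Common window lengths: 15, 15, 105, 75 min; longest is 105.

105 minutes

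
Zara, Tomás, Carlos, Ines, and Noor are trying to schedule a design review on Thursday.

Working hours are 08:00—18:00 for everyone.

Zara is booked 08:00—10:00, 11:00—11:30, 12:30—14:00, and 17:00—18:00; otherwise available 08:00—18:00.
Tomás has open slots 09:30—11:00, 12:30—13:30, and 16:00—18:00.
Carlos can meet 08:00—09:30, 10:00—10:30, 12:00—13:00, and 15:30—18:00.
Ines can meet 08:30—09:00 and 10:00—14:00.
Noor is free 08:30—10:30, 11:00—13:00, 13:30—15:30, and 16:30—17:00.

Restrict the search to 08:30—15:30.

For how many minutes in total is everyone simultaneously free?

Zara free within 08:00–18:00: 10:00–11:00, 11:30–12:30, 14:00–17:00.
Zara ∩ Tomás: 10:00–11:00, 16:00–17:00.
Zara ∩ Tomás ∩ Carlos: 10:00–10:30, 16:00–17:00.
Zara ∩ Tomás ∩ Carlos ∩ Ines: 10:00–10:30.
Zara ∩ Tomás ∩ Carlos ∩ Ines ∩ Noor: 10:00–10:30.
Restricted to 08:30–15:30: 10:00–10:30.
Total common minutes: 30.

30 minutes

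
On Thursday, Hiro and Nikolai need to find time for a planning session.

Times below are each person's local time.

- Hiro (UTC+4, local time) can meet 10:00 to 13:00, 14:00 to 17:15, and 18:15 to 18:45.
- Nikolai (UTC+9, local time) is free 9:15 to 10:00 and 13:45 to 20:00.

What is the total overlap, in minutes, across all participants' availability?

240 minutes

Hiro → UTC: 06:00–09:00, 10:00–13:15, 14:15–14:45.
Nikolai → UTC: 00:15–01:00, 04:45–11:00.
Hiro ∩ Nikolai: 06:00–09:00, 10:00–11:00.
Total common minutes: 180 + 60 = 240.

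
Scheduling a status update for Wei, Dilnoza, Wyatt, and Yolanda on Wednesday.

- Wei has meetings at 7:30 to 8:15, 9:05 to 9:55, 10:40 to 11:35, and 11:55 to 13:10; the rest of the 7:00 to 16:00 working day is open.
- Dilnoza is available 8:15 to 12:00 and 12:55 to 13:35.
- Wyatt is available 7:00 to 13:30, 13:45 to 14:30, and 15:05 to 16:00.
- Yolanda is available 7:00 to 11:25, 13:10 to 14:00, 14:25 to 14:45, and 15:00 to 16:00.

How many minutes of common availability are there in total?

115 minutes

Wei free within 07:00–16:00: 07:00–07:30, 08:15–09:05, 09:55–10:40, 11:35–11:55, 13:10–16:00.
Wei ∩ Dilnoza: 08:15–09:05, 09:55–10:40, 11:35–11:55, 13:10–13:35.
Wei ∩ Dilnoza ∩ Wyatt: 08:15–09:05, 09:55–10:40, 11:35–11:55, 13:10–13:30.
Wei ∩ Dilnoza ∩ Wyatt ∩ Yolanda: 08:15–09:05, 09:55–10:40, 13:10–13:30.
Total common minutes: 50 + 45 + 20 = 115.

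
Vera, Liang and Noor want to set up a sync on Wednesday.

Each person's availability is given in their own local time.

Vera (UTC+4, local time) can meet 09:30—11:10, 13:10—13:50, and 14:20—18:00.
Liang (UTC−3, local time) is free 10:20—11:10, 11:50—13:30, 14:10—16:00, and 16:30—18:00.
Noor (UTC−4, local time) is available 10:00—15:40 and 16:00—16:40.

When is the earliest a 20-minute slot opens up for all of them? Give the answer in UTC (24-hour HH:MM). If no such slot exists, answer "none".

none

Vera → UTC: 05:30–07:10, 09:10–09:50, 10:20–14:00.
Liang → UTC: 13:20–14:10, 14:50–16:30, 17:10–19:00, 19:30–21:00.
Noor → UTC: 14:00–19:40, 20:00–20:40.
Vera ∩ Liang: 13:20–14:00.
Vera ∩ Liang ∩ Noor: (none).
Windows ≥ 20 min: (none).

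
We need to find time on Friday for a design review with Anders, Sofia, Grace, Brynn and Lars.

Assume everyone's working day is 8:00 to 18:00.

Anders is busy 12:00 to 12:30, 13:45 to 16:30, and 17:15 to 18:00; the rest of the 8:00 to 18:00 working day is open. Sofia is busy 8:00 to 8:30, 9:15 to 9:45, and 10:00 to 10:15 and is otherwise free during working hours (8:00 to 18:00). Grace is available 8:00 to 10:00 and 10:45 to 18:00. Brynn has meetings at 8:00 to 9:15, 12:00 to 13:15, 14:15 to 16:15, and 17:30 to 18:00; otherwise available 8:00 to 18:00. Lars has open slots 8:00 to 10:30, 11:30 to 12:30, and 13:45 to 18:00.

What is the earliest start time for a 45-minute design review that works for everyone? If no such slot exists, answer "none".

16:30

Anders free within 08:00–18:00: 08:00–12:00, 12:30–13:45, 16:30–17:15.
Sofia free within 08:00–18:00: 08:30–09:15, 09:45–10:00, 10:15–18:00.
Brynn free within 08:00–18:00: 09:15–12:00, 13:15–14:15, 16:15–17:30.
Anders ∩ Sofia: 08:30–09:15, 09:45–10:00, 10:15–12:00, 12:30–13:45, 16:30–17:15.
Anders ∩ Sofia ∩ Grace: 08:30–09:15, 09:45–10:00, 10:45–12:00, 12:30–13:45, 16:30–17:15.
Anders ∩ Sofia ∩ Grace ∩ Brynn: 09:45–10:00, 10:45–12:00, 13:15–13:45, 16:30–17:15.
Anders ∩ Sofia ∩ Grace ∩ Brynn ∩ Lars: 09:45–10:00, 11:30–12:00, 16:30–17:15.
Windows ≥ 45 min: 16:30–17:15.
Earliest such window starts at 16:30.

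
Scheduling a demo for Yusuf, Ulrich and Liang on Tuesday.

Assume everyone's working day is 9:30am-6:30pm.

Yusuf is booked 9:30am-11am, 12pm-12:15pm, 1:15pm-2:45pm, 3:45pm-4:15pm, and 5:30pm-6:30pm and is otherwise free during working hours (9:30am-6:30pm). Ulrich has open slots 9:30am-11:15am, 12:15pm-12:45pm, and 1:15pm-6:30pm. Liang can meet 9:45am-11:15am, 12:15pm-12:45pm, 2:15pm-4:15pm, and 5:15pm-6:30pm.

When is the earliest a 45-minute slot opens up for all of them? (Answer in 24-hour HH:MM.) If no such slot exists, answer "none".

14:45

Yusuf free within 09:30–18:30: 11:00–12:00, 12:15–13:15, 14:45–15:45, 16:15–17:30.
Yusuf ∩ Ulrich: 11:00–11:15, 12:15–12:45, 14:45–15:45, 16:15–17:30.
Yusuf ∩ Ulrich ∩ Liang: 11:00–11:15, 12:15–12:45, 14:45–15:45, 17:15–17:30.
Windows ≥ 45 min: 14:45–15:45.
Earliest such window starts at 14:45.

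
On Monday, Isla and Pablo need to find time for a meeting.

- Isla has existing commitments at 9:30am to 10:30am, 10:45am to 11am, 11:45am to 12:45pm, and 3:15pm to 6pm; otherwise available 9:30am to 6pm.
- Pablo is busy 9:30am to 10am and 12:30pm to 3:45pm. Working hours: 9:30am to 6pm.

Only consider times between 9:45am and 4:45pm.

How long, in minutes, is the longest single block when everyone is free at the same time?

45 minutes

Isla free within 09:30–18:00: 10:30–10:45, 11:00–11:45, 12:45–15:15.
Pablo free within 09:30–18:00: 10:00–12:30, 15:45–18:00.
Isla ∩ Pablo: 10:30–10:45, 11:00–11:45.
Restricted to 09:45–16:45: 10:30–10:45, 11:00–11:45.
Common window lengths: 15, 45 min; longest is 45.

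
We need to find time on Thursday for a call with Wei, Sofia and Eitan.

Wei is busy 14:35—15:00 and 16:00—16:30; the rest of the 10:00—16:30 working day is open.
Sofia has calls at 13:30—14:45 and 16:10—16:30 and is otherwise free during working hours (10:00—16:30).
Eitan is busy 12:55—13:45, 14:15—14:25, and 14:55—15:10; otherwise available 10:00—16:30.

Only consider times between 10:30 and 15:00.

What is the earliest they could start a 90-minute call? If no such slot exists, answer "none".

10:30

Wei free within 10:00–16:30: 10:00–14:35, 15:00–16:00.
Sofia free within 10:00–16:30: 10:00–13:30, 14:45–16:10.
Eitan free within 10:00–16:30: 10:00–12:55, 13:45–14:15, 14:25–14:55, 15:10–16:30.
Wei ∩ Sofia: 10:00–13:30, 15:00–16:00.
Wei ∩ Sofia ∩ Eitan: 10:00–12:55, 15:10–16:00.
Restricted to 10:30–15:00: 10:30–12:55.
Windows ≥ 90 min: 10:30–12:55.
Earliest such window starts at 10:30.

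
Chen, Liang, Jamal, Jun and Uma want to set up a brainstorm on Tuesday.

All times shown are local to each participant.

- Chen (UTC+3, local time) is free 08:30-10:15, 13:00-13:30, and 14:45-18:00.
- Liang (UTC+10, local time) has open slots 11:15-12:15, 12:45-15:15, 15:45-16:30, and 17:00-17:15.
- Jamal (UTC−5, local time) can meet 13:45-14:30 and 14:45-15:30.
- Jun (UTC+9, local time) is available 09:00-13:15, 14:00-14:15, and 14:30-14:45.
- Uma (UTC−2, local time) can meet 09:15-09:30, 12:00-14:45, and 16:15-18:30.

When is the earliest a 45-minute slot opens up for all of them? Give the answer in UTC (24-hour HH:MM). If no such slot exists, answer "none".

Chen → UTC: 05:30–07:15, 10:00–10:30, 11:45–15:00.
Liang → UTC: 01:15–02:15, 02:45–05:15, 05:45–06:30, 07:00–07:15.
Jamal → UTC: 18:45–19:30, 19:45–20:30.
Jun → UTC: 00:00–04:15, 05:00–05:15, 05:30–05:45.
Uma → UTC: 11:15–11:30, 14:00–16:45, 18:15–20:30.
Chen ∩ Liang: 05:45–06:30, 07:00–07:15.
Chen ∩ Liang ∩ Jamal: (none).
Chen ∩ Liang ∩ Jamal ∩ Jun: (none).
Chen ∩ Liang ∩ Jamal ∩ Jun ∩ Uma: (none).
Windows ≥ 45 min: (none).

none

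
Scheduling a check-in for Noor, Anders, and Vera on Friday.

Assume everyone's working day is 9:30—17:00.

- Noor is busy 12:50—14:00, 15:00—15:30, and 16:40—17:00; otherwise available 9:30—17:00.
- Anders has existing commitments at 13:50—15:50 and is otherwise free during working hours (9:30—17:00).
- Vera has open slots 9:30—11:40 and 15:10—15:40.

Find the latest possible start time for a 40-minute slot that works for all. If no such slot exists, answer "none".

Noor free within 09:30–17:00: 09:30–12:50, 14:00–15:00, 15:30–16:40.
Anders free within 09:30–17:00: 09:30–13:50, 15:50–17:00.
Noor ∩ Anders: 09:30–12:50, 15:50–16:40.
Noor ∩ Anders ∩ Vera: 09:30–11:40.
Windows ≥ 40 min: 09:30–11:40.
Latest start in the last window 09:30–11:40 is 11:40 − 40 min = 11:00.

11:00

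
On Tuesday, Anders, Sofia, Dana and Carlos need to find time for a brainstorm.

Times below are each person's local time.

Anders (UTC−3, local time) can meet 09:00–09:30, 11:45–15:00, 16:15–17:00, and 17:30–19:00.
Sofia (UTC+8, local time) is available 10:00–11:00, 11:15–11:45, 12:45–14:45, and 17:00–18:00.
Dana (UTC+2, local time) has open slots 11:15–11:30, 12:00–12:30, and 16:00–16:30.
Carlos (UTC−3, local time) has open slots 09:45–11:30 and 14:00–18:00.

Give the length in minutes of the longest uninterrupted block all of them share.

0 minutes

Anders → UTC: 12:00–12:30, 14:45–18:00, 19:15–20:00, 20:30–22:00.
Sofia → UTC: 02:00–03:00, 03:15–03:45, 04:45–06:45, 09:00–10:00.
Dana → UTC: 09:15–09:30, 10:00–10:30, 14:00–14:30.
Carlos → UTC: 12:45–14:30, 17:00–21:00.
Anders ∩ Sofia: (none).
Anders ∩ Sofia ∩ Dana: (none).
Anders ∩ Sofia ∩ Dana ∩ Carlos: (none).
No common window.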